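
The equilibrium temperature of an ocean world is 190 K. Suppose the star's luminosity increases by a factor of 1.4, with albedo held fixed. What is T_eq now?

T_eq ≈ 207 K

T_eq ∝ L^(1/4) · d^(−1/2).
T′ = 190 × 1.4^(1/4) = 207 K.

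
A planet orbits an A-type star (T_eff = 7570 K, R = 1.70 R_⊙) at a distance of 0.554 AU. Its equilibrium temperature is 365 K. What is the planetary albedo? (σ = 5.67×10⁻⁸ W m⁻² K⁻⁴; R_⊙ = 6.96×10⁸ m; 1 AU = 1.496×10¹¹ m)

A ≈ 0.89

R_⋆ = 1.70 × 6.96×10⁸ = 1.18×10⁹ m.
d = 0.554 AU = 8.29×10¹⁰ m.
L = 4πR_⋆²σT_⋆⁴ = 4π(1.18×10⁹)² × 5.67×10⁻⁸ × (7570)⁴ = 3.28×10²⁷ W.
S = L/(4πd²) = 3.79×10⁴ W m⁻².
From T_eq⁴ = S(1−A)/(4σ): 1−A = 4σT_eq⁴/S.
1−A = 4 × 5.67×10⁻⁸ × (365)⁴ / 3.79×10⁴ = 0.106.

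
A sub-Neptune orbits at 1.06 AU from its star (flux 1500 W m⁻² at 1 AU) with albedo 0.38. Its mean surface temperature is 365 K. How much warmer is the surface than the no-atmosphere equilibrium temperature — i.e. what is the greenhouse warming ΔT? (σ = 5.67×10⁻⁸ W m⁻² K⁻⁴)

ΔT ≈ 119.2 K

S = 1500/1.06² = 1335 W m⁻².
T_eq = [S(1−A)/(4σ)]^(1/4) = [1335×0.62/(4×5.67×10⁻⁸)]^(1/4) = 245.8 K.
ΔT = T_surf − T_eq = 365 − 245.8.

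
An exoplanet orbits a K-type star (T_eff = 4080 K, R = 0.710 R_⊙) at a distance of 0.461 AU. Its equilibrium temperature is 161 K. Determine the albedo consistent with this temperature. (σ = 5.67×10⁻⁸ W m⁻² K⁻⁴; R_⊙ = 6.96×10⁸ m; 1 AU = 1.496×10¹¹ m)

A ≈ 0.81

R_⋆ = 0.710 × 6.96×10⁸ = 4.94×10⁸ m.
d = 0.461 AU = 6.90×10¹⁰ m.
L = 4πR_⋆²σT_⋆⁴ = 4π(4.94×10⁸)² × 5.67×10⁻⁸ × (4080)⁴ = 4.82×10²⁵ W.
S = L/(4πd²) = 807 W m⁻².
From T_eq⁴ = S(1−A)/(4σ): 1−A = 4σT_eq⁴/S.
1−A = 4 × 5.67×10⁻⁸ × (161)⁴ / 807 = 0.189.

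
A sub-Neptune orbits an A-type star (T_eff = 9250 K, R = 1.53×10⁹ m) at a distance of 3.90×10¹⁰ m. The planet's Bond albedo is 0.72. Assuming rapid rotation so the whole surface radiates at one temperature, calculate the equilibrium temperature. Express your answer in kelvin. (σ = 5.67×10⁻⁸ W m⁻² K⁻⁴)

T_eq ≈ 942 K

L = 4πR_⋆²σT_⋆⁴ = 4π(1.53×10⁹)² × 5.67×10⁻⁸ × (9250)⁴ = 1.22×10²⁸ W.
S = L/(4πd²) = 6.39×10⁵ W m⁻².
Energy balance: absorbed = emitted ⇒ πR²·S(1−A) = 4πR²·σT_eq⁴, so T_eq⁴ = S(1−A)/(4σ).
T_eq = [6.39×10⁵ × 0.28 / (4 × 5.67×10⁻⁸)]^(1/4) = (7.89×10¹¹)^(1/4) = 942 K.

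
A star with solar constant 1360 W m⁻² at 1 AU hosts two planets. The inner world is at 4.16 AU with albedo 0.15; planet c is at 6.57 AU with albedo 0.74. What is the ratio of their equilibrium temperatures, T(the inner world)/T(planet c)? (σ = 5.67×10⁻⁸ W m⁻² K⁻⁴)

T_eq = [S₀(1−A)/(4σd²)]^(1/4), so T ∝ (1−A)^(1/4) / √d.
T₁ = [1360×0.85/(4×5.67×10⁻⁸×4.16²)]^(1/4) = 131.00 K.
T₂ = [1360×0.26/(4×5.67×10⁻⁸×6.57²)]^(1/4) = 77.52 K.

T₁/T₂ ≈ 1.690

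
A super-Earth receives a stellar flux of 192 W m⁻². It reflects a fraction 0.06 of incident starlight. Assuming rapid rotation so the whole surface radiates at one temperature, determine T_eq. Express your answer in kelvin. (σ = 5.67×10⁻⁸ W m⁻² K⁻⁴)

Energy balance: absorbed = emitted ⇒ πR²·S(1−A) = 4πR²·σT_eq⁴, so T_eq⁴ = S(1−A)/(4σ).
T_eq = [192 × 0.94 / (4 × 5.67×10⁻⁸)]^(1/4) = (7.96×10⁸)^(1/4) = 168 K.

T_eq ≈ 168 K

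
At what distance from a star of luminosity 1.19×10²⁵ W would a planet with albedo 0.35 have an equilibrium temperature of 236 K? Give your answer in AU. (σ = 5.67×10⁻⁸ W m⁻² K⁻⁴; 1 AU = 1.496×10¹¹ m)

d ≈ 0.198 AU

From T_eq⁴ = L(1−A)/(16πσd²): d = √[L(1−A)/(16πσT_eq⁴)].
d = √[1.19×10²⁵ × 0.65 / (16π × 5.67×10⁻⁸ × (236)⁴)] = 2.96×10¹⁰ m = 0.198 AU.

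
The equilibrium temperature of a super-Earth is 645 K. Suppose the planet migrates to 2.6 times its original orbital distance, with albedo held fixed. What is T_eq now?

T_eq ≈ 400 K

T_eq ∝ L^(1/4) · d^(−1/2).
T′ = 645 / 2.6^(1/2) = 400 K.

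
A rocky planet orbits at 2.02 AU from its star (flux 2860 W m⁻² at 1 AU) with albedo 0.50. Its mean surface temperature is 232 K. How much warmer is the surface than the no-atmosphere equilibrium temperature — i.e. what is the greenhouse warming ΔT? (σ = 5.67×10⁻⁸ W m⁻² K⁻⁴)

ΔT ≈ 33.7 K

S = 2860/2.02² = 700.9 W m⁻².
T_eq = [S(1−A)/(4σ)]^(1/4) = [700.9×0.50/(4×5.67×10⁻⁸)]^(1/4) = 198.3 K.
ΔT = T_surf − T_eq = 232 − 198.3.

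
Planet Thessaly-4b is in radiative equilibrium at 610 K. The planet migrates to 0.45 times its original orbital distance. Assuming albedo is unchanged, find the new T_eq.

T_eq ≈ 909 K

T_eq ∝ L^(1/4) · d^(−1/2).
T′ = 610 / 0.45^(1/2) = 909 K.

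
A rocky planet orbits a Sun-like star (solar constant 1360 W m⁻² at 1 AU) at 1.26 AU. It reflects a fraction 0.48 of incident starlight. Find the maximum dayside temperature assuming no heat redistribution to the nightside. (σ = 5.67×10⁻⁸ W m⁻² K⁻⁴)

Flux at 1.26 AU: S = 1360/1.26² = 857 W m⁻².
With no redistribution each surface element balances locally: S(1−A) = σT⁴.
T = [857 × 0.52 / 5.67×10⁻⁸]^(1/4) = (7.86×10⁹)^(1/4) = 298 K.

T_ss ≈ 298 K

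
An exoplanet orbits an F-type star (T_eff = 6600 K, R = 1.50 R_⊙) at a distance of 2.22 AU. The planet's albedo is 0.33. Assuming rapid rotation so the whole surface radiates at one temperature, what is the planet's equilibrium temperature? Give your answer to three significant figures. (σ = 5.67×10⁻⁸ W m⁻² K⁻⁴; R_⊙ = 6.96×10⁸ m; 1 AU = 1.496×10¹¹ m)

R_⋆ = 1.50 × 6.96×10⁸ = 1.04×10⁹ m.
d = 2.22 AU = 3.32×10¹¹ m.
L = 4πR_⋆²σT_⋆⁴ = 4π(1.04×10⁹)² × 5.67×10⁻⁸ × (6600)⁴ = 1.47×10²⁷ W.
S = L/(4πd²) = 1060 W m⁻².
Energy balance: absorbed = emitted ⇒ πR²·S(1−A) = 4πR²·σT_eq⁴, so T_eq⁴ = S(1−A)/(4σ).
T_eq = [1060 × 0.67 / (4 × 5.67×10⁻⁸)]^(1/4) = (3.14×10⁹)^(1/4) = 237 K.

T_eq ≈ 237 K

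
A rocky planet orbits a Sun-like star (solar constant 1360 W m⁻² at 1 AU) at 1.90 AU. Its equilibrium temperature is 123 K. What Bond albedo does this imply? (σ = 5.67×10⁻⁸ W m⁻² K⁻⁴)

A ≈ 0.86

Flux at 1.90 AU: S = 1360/1.90² = 377 W m⁻².
From T_eq⁴ = S(1−A)/(4σ): 1−A = 4σT_eq⁴/S.
1−A = 4 × 5.67×10⁻⁸ × (123)⁴ / 377 = 0.138.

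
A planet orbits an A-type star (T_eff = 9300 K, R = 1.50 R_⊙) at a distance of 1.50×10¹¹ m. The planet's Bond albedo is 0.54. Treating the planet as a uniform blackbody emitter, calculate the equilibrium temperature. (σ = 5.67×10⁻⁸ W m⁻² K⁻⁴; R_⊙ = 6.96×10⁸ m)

T_eq ≈ 452 K

R_⋆ = 1.50 × 6.96×10⁸ = 1.04×10⁹ m.
L = 4πR_⋆²σT_⋆⁴ = 4π(1.04×10⁹)² × 5.67×10⁻⁸ × (9300)⁴ = 5.81×10²⁷ W.
S = L/(4πd²) = 2.05×10⁴ W m⁻².
Energy balance: absorbed = emitted ⇒ πR²·S(1−A) = 4πR²·σT_eq⁴, so T_eq⁴ = S(1−A)/(4σ).
T_eq = [2.05×10⁴ × 0.46 / (4 × 5.67×10⁻⁸)]^(1/4) = (4.17×10¹⁰)^(1/4) = 452 K.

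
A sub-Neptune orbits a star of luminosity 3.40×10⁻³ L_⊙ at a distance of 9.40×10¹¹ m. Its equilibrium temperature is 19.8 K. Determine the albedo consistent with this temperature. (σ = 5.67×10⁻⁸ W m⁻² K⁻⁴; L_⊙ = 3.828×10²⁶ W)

L = 3.40×10⁻³ × 3.828×10²⁶ = 1.30×10²⁴ W.
Flux: S = L/(4πd²) = 1.30×10²⁴/(4π×(9.40×10¹¹)²) = 0.117 W m⁻².
From T_eq⁴ = S(1−A)/(4σ): 1−A = 4σT_eq⁴/S.
1−A = 4 × 5.67×10⁻⁸ × (19.8)⁴ / 0.117 = 0.297.

A ≈ 0.70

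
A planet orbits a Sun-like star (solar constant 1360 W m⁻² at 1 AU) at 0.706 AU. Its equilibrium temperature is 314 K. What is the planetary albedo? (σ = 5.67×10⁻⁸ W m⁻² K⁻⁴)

A ≈ 0.19

Flux at 0.706 AU: S = 1360/0.706² = 2730 W m⁻².
From T_eq⁴ = S(1−A)/(4σ): 1−A = 4σT_eq⁴/S.
1−A = 4 × 5.67×10⁻⁸ × (314)⁴ / 2730 = 0.808.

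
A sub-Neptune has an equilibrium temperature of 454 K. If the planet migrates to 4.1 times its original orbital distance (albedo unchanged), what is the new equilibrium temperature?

T_eq ∝ L^(1/4) · d^(−1/2).
T′ = 454 / 4.1^(1/2) = 224 K.

T_eq ≈ 224 K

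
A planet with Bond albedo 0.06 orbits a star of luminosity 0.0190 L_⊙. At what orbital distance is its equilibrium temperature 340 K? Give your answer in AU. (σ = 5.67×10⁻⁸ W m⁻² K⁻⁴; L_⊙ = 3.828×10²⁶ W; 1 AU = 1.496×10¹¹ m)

L = 0.0190 × 3.828×10²⁶ = 7.27×10²⁴ W.
From T_eq⁴ = L(1−A)/(16πσd²): d = √[L(1−A)/(16πσT_eq⁴)].
d = √[7.27×10²⁴ × 0.94 / (16π × 5.67×10⁻⁸ × (340)⁴)] = 1.34×10¹⁰ m = 0.0896 AU.

d ≈ 0.0896 AU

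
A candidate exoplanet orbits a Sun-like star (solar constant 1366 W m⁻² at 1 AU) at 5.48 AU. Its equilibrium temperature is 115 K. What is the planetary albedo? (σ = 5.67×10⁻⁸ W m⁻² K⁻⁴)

Flux at 5.48 AU: S = 1366/5.48² = 45.5 W m⁻².
From T_eq⁴ = S(1−A)/(4σ): 1−A = 4σT_eq⁴/S.
1−A = 4 × 5.67×10⁻⁸ × (115)⁴ / 45.5 = 0.872.

A ≈ 0.13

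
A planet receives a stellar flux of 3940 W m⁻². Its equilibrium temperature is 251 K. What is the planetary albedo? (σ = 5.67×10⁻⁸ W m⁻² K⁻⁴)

From T_eq⁴ = S(1−A)/(4σ): 1−A = 4σT_eq⁴/S.
1−A = 4 × 5.67×10⁻⁸ × (251)⁴ / 3940 = 0.228.

A ≈ 0.77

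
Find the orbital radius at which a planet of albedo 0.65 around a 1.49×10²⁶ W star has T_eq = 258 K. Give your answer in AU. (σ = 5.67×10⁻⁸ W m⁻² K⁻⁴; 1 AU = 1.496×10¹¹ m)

From T_eq⁴ = L(1−A)/(16πσd²): d = √[L(1−A)/(16πσT_eq⁴)].
d = √[1.49×10²⁶ × 0.35 / (16π × 5.67×10⁻⁸ × (258)⁴)] = 6.43×10¹⁰ m = 0.430 AU.

d ≈ 0.430 AU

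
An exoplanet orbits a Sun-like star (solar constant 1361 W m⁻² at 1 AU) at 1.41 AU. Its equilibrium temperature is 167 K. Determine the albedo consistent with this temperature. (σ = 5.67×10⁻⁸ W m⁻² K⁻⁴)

A ≈ 0.74

Flux at 1.41 AU: S = 1361/1.41² = 685 W m⁻².
From T_eq⁴ = S(1−A)/(4σ): 1−A = 4σT_eq⁴/S.
1−A = 4 × 5.67×10⁻⁸ × (167)⁴ / 685 = 0.258.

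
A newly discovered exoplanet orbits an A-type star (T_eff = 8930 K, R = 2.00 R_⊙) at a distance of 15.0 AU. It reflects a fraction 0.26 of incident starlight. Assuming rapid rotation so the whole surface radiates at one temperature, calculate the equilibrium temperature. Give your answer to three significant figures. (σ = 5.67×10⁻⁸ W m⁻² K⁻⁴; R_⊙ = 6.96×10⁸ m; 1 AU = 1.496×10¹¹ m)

R_⋆ = 2.00 × 6.96×10⁸ = 1.39×10⁹ m.
d = 15.0 AU = 2.24×10¹² m.
L = 4πR_⋆²σT_⋆⁴ = 4π(1.39×10⁹)² × 5.67×10⁻⁸ × (8930)⁴ = 8.78×10²⁷ W.
S = L/(4πd²) = 139 W m⁻².
Energy balance: absorbed = emitted ⇒ πR²·S(1−A) = 4πR²·σT_eq⁴, so T_eq⁴ = S(1−A)/(4σ).
T_eq = [139 × 0.74 / (4 × 5.67×10⁻⁸)]^(1/4) = (4.53×10⁸)^(1/4) = 146 K.

T_eq ≈ 146 K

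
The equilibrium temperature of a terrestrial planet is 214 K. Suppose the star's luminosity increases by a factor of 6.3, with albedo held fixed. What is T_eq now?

T_eq ≈ 339 K

T_eq ∝ L^(1/4) · d^(−1/2).
T′ = 214 × 6.3^(1/4) = 339 K.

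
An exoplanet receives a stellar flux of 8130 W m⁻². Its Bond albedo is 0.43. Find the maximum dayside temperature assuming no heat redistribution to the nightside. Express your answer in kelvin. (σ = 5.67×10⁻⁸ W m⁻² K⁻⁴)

T_ss ≈ 535 K

With no redistribution each surface element balances locally: S(1−A) = σT⁴.
T = [8130 × 0.57 / 5.67×10⁻⁸]^(1/4) = (8.17×10¹⁰)^(1/4) = 535 K.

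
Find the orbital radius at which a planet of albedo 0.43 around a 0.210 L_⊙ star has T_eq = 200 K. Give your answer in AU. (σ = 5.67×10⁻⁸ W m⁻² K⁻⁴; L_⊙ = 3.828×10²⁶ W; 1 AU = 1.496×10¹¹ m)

d ≈ 0.670 AU

L = 0.210 × 3.828×10²⁶ = 8.04×10²⁵ W.
From T_eq⁴ = L(1−A)/(16πσd²): d = √[L(1−A)/(16πσT_eq⁴)].
d = √[8.04×10²⁵ × 0.57 / (16π × 5.67×10⁻⁸ × (200)⁴)] = 1.00×10¹¹ m = 0.670 AU.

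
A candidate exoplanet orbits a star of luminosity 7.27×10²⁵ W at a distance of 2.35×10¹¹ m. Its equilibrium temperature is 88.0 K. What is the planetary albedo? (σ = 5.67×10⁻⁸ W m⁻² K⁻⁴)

Flux: S = L/(4πd²) = 7.27×10²⁵/(4π×(2.35×10¹¹)²) = 105 W m⁻².
From T_eq⁴ = S(1−A)/(4σ): 1−A = 4σT_eq⁴/S.
1−A = 4 × 5.67×10⁻⁸ × (88.0)⁴ / 105 = 0.130.

A ≈ 0.87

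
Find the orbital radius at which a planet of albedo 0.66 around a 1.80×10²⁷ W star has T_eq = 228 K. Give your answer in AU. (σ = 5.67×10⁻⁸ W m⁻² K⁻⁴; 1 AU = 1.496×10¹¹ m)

d ≈ 1.88 AU

From T_eq⁴ = L(1−A)/(16πσd²): d = √[L(1−A)/(16πσT_eq⁴)].
d = √[1.80×10²⁷ × 0.34 / (16π × 5.67×10⁻⁸ × (228)⁴)] = 2.82×10¹¹ m = 1.88 AU.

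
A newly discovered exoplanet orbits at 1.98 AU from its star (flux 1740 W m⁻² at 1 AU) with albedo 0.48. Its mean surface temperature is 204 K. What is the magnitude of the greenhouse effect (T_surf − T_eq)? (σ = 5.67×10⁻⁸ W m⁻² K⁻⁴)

S = 1740/1.98² = 443.8 W m⁻².
T_eq = [S(1−A)/(4σ)]^(1/4) = [443.8×0.52/(4×5.67×10⁻⁸)]^(1/4) = 178.6 K.
ΔT = T_surf − T_eq = 204 − 178.6.

ΔT ≈ 25.4 K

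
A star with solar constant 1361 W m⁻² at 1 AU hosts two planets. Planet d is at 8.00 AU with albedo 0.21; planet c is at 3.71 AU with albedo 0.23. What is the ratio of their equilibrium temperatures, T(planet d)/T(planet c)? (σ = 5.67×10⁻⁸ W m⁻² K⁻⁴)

T_eq = [S₀(1−A)/(4σd²)]^(1/4), so T ∝ (1−A)^(1/4) / √d.
T₁ = [1361×0.79/(4×5.67×10⁻⁸×8.00²)]^(1/4) = 92.77 K.
T₂ = [1361×0.77/(4×5.67×10⁻⁸×3.71²)]^(1/4) = 135.36 K.

T₁/T₂ ≈ 0.685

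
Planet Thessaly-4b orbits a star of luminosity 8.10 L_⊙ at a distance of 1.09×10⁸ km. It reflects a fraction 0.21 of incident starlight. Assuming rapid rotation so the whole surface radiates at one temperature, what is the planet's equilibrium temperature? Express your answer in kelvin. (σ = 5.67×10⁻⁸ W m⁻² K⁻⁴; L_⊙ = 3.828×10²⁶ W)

d = 1.09×10⁸ km = 1.09×10¹¹ m.
L = 8.10 × 3.828×10²⁶ = 3.10×10²⁷ W.
Flux: S = L/(4πd²) = 3.10×10²⁷/(4π×(1.09×10¹¹)²) = 2.08×10⁴ W m⁻².
Energy balance: absorbed = emitted ⇒ πR²·S(1−A) = 4πR²·σT_eq⁴, so T_eq⁴ = S(1−A)/(4σ).
T_eq = [2.08×10⁴ × 0.79 / (4 × 5.67×10⁻⁸)]^(1/4) = (7.23×10¹⁰)^(1/4) = 519 K.

T_eq ≈ 519 K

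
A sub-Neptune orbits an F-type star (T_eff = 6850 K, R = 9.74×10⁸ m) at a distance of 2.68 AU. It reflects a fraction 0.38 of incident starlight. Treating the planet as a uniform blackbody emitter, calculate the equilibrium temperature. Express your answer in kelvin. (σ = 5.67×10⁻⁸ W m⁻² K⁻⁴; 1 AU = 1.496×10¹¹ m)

d = 2.68 AU = 4.01×10¹¹ m.
L = 4πR_⋆²σT_⋆⁴ = 4π(9.74×10⁸)² × 5.67×10⁻⁸ × (6850)⁴ = 1.49×10²⁷ W.
S = L/(4πd²) = 737 W m⁻².
Energy balance: absorbed = emitted ⇒ πR²·S(1−A) = 4πR²·σT_eq⁴, so T_eq⁴ = S(1−A)/(4σ).
T_eq = [737 × 0.62 / (4 × 5.67×10⁻⁸)]^(1/4) = (2.01×10⁹)^(1/4) = 212 K.

T_eq ≈ 212 K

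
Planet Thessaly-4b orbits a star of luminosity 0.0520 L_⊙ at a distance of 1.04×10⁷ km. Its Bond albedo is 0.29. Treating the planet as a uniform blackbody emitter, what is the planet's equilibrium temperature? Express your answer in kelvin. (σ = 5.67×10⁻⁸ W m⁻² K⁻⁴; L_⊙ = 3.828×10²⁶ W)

d = 1.04×10⁷ km = 1.04×10¹⁰ m.
L = 0.0520 × 3.828×10²⁶ = 1.99×10²⁵ W.
Flux: S = L/(4πd²) = 1.99×10²⁵/(4π×(1.04×10¹⁰)²) = 1.46×10⁴ W m⁻².
Energy balance: absorbed = emitted ⇒ πR²·S(1−A) = 4πR²·σT_eq⁴, so T_eq⁴ = S(1−A)/(4σ).
T_eq = [1.46×10⁴ × 0.71 / (4 × 5.67×10⁻⁸)]^(1/4) = (4.58×10¹⁰)^(1/4) = 463 K.

T_eq ≈ 463 K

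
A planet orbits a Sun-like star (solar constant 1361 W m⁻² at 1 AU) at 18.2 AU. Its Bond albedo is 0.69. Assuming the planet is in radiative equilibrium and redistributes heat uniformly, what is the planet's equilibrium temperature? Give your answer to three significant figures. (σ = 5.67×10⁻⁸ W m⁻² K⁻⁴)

T_eq ≈ 48.7 K

Flux at 18.2 AU: S = 1361/18.2² = 4.11 W m⁻².
Energy balance: absorbed = emitted ⇒ πR²·S(1−A) = 4πR²·σT_eq⁴, so T_eq⁴ = S(1−A)/(4σ).
T_eq = [4.11 × 0.31 / (4 × 5.67×10⁻⁸)]^(1/4) = (5.62×10⁶)^(1/4) = 48.7 K.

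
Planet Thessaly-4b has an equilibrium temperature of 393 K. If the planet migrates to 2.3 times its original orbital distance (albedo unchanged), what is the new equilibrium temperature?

T_eq ∝ L^(1/4) · d^(−1/2).
T′ = 393 / 2.3^(1/2) = 259 K.

T_eq ≈ 259 K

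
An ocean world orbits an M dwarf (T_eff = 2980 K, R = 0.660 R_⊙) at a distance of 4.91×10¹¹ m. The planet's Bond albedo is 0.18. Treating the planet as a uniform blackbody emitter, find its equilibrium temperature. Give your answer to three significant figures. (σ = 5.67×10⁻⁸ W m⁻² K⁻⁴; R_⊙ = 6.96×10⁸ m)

R_⋆ = 0.660 × 6.96×10⁸ = 4.59×10⁸ m.
L = 4πR_⋆²σT_⋆⁴ = 4π(4.59×10⁸)² × 5.67×10⁻⁸ × (2980)⁴ = 1.19×10²⁵ W.
S = L/(4πd²) = 3.91 W m⁻².
Energy balance: absorbed = emitted ⇒ πR²·S(1−A) = 4πR²·σT_eq⁴, so T_eq⁴ = S(1−A)/(4σ).
T_eq = [3.91 × 0.82 / (4 × 5.67×10⁻⁸)]^(1/4) = (1.42×10⁷)^(1/4) = 61.3 K.

T_eq ≈ 61.3 K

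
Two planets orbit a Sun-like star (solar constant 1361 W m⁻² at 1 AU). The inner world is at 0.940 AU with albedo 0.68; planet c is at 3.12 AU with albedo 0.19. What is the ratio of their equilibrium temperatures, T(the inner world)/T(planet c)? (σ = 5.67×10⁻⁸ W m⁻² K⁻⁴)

T₁/T₂ ≈ 1.444

T_eq = [S₀(1−A)/(4σd²)]^(1/4), so T ∝ (1−A)^(1/4) / √d.
T₁ = [1361×0.32/(4×5.67×10⁻⁸×0.940²)]^(1/4) = 215.91 K.
T₂ = [1361×0.81/(4×5.67×10⁻⁸×3.12²)]^(1/4) = 149.49 K.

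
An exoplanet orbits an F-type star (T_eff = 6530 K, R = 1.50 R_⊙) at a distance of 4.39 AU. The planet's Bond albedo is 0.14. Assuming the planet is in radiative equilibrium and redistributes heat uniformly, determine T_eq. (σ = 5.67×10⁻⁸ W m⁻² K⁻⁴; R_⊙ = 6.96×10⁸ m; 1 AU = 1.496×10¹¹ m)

T_eq ≈ 177 K

R_⋆ = 1.50 × 6.96×10⁸ = 1.04×10⁹ m.
d = 4.39 AU = 6.57×10¹¹ m.
L = 4πR_⋆²σT_⋆⁴ = 4π(1.04×10⁹)² × 5.67×10⁻⁸ × (6530)⁴ = 1.41×10²⁷ W.
S = L/(4πd²) = 261 W m⁻².
Energy balance: absorbed = emitted ⇒ πR²·S(1−A) = 4πR²·σT_eq⁴, so T_eq⁴ = S(1−A)/(4σ).
T_eq = [261 × 0.86 / (4 × 5.67×10⁻⁸)]^(1/4) = (9.88×10⁸)^(1/4) = 177 K.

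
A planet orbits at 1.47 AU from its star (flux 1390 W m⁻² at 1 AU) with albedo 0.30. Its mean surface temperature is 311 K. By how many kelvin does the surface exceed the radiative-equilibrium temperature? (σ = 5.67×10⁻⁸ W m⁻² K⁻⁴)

ΔT ≈ 99.9 K

S = 1390/1.47² = 643.3 W m⁻².
T_eq = [S(1−A)/(4σ)]^(1/4) = [643.3×0.70/(4×5.67×10⁻⁸)]^(1/4) = 211.1 K.
ΔT = T_surf − T_eq = 311 − 211.1.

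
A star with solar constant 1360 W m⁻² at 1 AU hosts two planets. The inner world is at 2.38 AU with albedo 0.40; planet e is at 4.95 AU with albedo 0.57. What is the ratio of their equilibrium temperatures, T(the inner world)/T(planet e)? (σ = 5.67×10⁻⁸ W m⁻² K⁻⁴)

T₁/T₂ ≈ 1.567

T_eq = [S₀(1−A)/(4σd²)]^(1/4), so T ∝ (1−A)^(1/4) / √d.
T₁ = [1360×0.60/(4×5.67×10⁻⁸×2.38²)]^(1/4) = 158.75 K.
T₂ = [1360×0.43/(4×5.67×10⁻⁸×4.95²)]^(1/4) = 101.28 K.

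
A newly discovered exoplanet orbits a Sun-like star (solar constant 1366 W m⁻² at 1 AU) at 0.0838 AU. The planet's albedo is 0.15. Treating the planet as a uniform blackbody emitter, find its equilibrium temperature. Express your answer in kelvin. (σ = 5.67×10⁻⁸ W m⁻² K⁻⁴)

Flux at 0.0838 AU: S = 1366/0.0838² = 1.95×10⁵ W m⁻².
Energy balance: absorbed = emitted ⇒ πR²·S(1−A) = 4πR²·σT_eq⁴, so T_eq⁴ = S(1−A)/(4σ).
T_eq = [1.95×10⁵ × 0.85 / (4 × 5.67×10⁻⁸)]^(1/4) = (7.29×10¹¹)^(1/4) = 924 K.

T_eq ≈ 924 K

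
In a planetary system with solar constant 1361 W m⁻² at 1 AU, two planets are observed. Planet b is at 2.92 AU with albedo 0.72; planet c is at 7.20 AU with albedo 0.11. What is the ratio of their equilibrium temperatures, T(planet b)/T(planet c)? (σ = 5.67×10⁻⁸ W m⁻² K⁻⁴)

T_eq = [S₀(1−A)/(4σd²)]^(1/4), so T ∝ (1−A)^(1/4) / √d.
T₁ = [1361×0.28/(4×5.67×10⁻⁸×2.92²)]^(1/4) = 118.48 K.
T₂ = [1361×0.89/(4×5.67×10⁻⁸×7.20²)]^(1/4) = 100.75 K.

T₁/T₂ ≈ 1.176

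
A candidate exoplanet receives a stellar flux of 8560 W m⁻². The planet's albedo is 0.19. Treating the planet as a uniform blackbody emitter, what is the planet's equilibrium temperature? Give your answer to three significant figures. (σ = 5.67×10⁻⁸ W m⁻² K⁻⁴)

T_eq ≈ 418 K

Energy balance: absorbed = emitted ⇒ πR²·S(1−A) = 4πR²·σT_eq⁴, so T_eq⁴ = S(1−A)/(4σ).
T_eq = [8560 × 0.81 / (4 × 5.67×10⁻⁸)]^(1/4) = (3.06×10¹⁰)^(1/4) = 418 K.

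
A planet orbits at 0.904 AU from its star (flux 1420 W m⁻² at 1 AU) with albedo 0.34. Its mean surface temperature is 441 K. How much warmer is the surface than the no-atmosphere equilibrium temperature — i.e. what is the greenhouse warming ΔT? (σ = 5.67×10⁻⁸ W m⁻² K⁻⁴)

S = 1420/0.904² = 1738 W m⁻².
T_eq = [S(1−A)/(4σ)]^(1/4) = [1738×0.66/(4×5.67×10⁻⁸)]^(1/4) = 266.7 K.
ΔT = T_surf − T_eq = 441 − 266.7.

ΔT ≈ 174.3 K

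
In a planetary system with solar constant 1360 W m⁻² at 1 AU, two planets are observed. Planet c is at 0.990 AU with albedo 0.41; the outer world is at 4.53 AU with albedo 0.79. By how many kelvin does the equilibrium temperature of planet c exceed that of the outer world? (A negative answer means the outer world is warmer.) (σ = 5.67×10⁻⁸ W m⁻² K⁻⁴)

T_eq = [S₀(1−A)/(4σd²)]^(1/4), so T ∝ (1−A)^(1/4) / √d.
T₁ = [1360×0.59/(4×5.67×10⁻⁸×0.990²)]^(1/4) = 245.11 K.
T₂ = [1360×0.21/(4×5.67×10⁻⁸×4.53²)]^(1/4) = 88.51 K.

ΔT ≈ 156.6 K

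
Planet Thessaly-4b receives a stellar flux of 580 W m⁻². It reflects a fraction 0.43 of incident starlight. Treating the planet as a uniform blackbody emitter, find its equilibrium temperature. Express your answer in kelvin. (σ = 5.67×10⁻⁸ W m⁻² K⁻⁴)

Energy balance: absorbed = emitted ⇒ πR²·S(1−A) = 4πR²·σT_eq⁴, so T_eq⁴ = S(1−A)/(4σ).
T_eq = [580 × 0.57 / (4 × 5.67×10⁻⁸)]^(1/4) = (1.46×10⁹)^(1/4) = 195 K.

T_eq ≈ 195 K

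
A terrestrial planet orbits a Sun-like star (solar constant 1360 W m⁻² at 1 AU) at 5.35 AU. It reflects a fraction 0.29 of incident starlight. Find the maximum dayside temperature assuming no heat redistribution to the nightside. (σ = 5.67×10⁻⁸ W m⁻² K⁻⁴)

Flux at 5.35 AU: S = 1360/5.35² = 47.5 W m⁻².
With no redistribution each surface element balances locally: S(1−A) = σT⁴.
T = [47.5 × 0.71 / 5.67×10⁻⁸]^(1/4) = (5.95×10⁸)^(1/4) = 156 K.

T_ss ≈ 156 K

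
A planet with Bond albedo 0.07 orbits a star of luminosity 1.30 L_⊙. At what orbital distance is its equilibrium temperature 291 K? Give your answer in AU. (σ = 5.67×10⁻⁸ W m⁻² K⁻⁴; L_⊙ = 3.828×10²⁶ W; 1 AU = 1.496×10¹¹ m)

L = 1.30 × 3.828×10²⁶ = 4.98×10²⁶ W.
From T_eq⁴ = L(1−A)/(16πσd²): d = √[L(1−A)/(16πσT_eq⁴)].
d = √[4.98×10²⁶ × 0.93 / (16π × 5.67×10⁻⁸ × (291)⁴)] = 1.50×10¹¹ m = 1.01 AU.

d ≈ 1.01 AU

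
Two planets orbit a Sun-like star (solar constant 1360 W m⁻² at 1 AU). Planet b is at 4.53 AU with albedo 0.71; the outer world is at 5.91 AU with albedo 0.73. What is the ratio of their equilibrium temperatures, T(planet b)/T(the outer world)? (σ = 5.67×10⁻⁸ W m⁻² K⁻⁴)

T₁/T₂ ≈ 1.163

T_eq = [S₀(1−A)/(4σd²)]^(1/4), so T ∝ (1−A)^(1/4) / √d.
T₁ = [1360×0.29/(4×5.67×10⁻⁸×4.53²)]^(1/4) = 95.95 K.
T₂ = [1360×0.27/(4×5.67×10⁻⁸×5.91²)]^(1/4) = 82.51 K.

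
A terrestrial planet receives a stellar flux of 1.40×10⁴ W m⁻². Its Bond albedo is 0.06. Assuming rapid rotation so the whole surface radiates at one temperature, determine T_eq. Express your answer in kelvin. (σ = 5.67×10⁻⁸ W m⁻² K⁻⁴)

Energy balance: absorbed = emitted ⇒ πR²·S(1−A) = 4πR²·σT_eq⁴, so T_eq⁴ = S(1−A)/(4σ).
T_eq = [1.40×10⁴ × 0.94 / (4 × 5.67×10⁻⁸)]^(1/4) = (5.80×10¹⁰)^(1/4) = 491 K.

T_eq ≈ 491 K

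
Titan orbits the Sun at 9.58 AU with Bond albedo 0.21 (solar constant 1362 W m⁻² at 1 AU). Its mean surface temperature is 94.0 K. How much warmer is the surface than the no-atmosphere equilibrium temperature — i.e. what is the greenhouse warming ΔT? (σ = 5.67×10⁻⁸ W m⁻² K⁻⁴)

ΔT ≈ 9.2 K

S = 1362/9.58² = 14.84 W m⁻².
T_eq = [S(1−A)/(4σ)]^(1/4) = [14.84×0.79/(4×5.67×10⁻⁸)]^(1/4) = 84.8 K.
ΔT = T_surf − T_eq = 94 − 84.8.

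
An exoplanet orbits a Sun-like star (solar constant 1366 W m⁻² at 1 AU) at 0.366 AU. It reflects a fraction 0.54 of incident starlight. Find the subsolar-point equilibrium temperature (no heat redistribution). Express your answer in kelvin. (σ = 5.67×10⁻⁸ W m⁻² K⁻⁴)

T_ss ≈ 536 K

Flux at 0.366 AU: S = 1366/0.366² = 1.02×10⁴ W m⁻².
At the subsolar point the surface absorbs S(1−A) and emits σT⁴ per unit area — no factor of 4, since only the local patch is in balance.
T = [1.02×10⁴ × 0.46 / 5.67×10⁻⁸]^(1/4) = (8.27×10¹⁰)^(1/4) = 536 K.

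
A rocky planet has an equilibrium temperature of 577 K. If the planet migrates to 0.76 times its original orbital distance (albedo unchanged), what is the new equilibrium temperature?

T_eq ≈ 662 K

T_eq ∝ L^(1/4) · d^(−1/2).
T′ = 577 / 0.76^(1/2) = 662 K.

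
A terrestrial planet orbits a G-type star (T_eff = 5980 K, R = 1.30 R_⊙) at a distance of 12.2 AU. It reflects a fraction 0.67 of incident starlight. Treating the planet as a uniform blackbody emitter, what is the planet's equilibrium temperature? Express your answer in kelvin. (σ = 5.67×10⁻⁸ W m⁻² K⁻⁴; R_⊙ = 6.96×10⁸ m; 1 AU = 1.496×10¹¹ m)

R_⋆ = 1.30 × 6.96×10⁸ = 9.05×10⁸ m.
d = 12.2 AU = 1.83×10¹² m.
L = 4πR_⋆²σT_⋆⁴ = 4π(9.05×10⁸)² × 5.67×10⁻⁸ × (5980)⁴ = 7.46×10²⁶ W.
S = L/(4πd²) = 17.8 W m⁻².
Energy balance: absorbed = emitted ⇒ πR²·S(1−A) = 4πR²·σT_eq⁴, so T_eq⁴ = S(1−A)/(4σ).
T_eq = [17.8 × 0.33 / (4 × 5.67×10⁻⁸)]^(1/4) = (2.59×10⁷)^(1/4) = 71.4 K.

T_eq ≈ 71.4 K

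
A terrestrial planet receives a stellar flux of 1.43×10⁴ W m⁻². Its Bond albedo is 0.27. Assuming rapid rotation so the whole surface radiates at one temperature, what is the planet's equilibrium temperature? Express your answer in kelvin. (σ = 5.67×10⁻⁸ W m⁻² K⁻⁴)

T_eq ≈ 463 K

Energy balance: absorbed = emitted ⇒ πR²·S(1−A) = 4πR²·σT_eq⁴, so T_eq⁴ = S(1−A)/(4σ).
T_eq = [1.43×10⁴ × 0.73 / (4 × 5.67×10⁻⁸)]^(1/4) = (4.60×10¹⁰)^(1/4) = 463 K.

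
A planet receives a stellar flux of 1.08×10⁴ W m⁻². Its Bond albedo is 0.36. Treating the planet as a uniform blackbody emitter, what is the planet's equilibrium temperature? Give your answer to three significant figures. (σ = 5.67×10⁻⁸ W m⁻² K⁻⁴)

Energy balance: absorbed = emitted ⇒ πR²·S(1−A) = 4πR²·σT_eq⁴, so T_eq⁴ = S(1−A)/(4σ).
T_eq = [1.08×10⁴ × 0.64 / (4 × 5.67×10⁻⁸)]^(1/4) = (3.05×10¹⁰)^(1/4) = 418 K.

T_eq ≈ 418 K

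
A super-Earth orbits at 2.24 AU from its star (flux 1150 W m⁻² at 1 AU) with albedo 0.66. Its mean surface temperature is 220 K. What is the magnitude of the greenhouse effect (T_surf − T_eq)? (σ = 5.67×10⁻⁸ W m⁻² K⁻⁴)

ΔT ≈ 83.9 K

S = 1150/2.24² = 229.2 W m⁻².
T_eq = [S(1−A)/(4σ)]^(1/4) = [229.2×0.34/(4×5.67×10⁻⁸)]^(1/4) = 136.1 K.
ΔT = T_surf − T_eq = 220 − 136.1.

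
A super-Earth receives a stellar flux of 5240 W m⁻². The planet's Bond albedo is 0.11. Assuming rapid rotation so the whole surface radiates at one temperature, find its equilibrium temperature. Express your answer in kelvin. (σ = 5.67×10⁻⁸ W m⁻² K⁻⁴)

Energy balance: absorbed = emitted ⇒ πR²·S(1−A) = 4πR²·σT_eq⁴, so T_eq⁴ = S(1−A)/(4σ).
T_eq = [5240 × 0.89 / (4 × 5.67×10⁻⁸)]^(1/4) = (2.06×10¹⁰)^(1/4) = 379 K.

T_eq ≈ 379 K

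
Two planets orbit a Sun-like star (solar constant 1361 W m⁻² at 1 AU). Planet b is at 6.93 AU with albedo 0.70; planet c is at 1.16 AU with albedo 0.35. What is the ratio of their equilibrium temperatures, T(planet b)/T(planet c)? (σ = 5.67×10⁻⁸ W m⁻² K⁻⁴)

T_eq = [S₀(1−A)/(4σd²)]^(1/4), so T ∝ (1−A)^(1/4) / √d.
T₁ = [1361×0.30/(4×5.67×10⁻⁸×6.93²)]^(1/4) = 78.25 K.
T₂ = [1361×0.65/(4×5.67×10⁻⁸×1.16²)]^(1/4) = 232.03 K.

T₁/T₂ ≈ 0.337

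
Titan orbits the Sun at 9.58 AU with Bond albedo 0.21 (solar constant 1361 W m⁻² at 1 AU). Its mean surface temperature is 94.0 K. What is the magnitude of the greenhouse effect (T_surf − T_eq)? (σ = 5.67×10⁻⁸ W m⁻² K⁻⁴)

S = 1361/9.58² = 14.83 W m⁻².
T_eq = [S(1−A)/(4σ)]^(1/4) = [14.83×0.79/(4×5.67×10⁻⁸)]^(1/4) = 84.8 K.
ΔT = T_surf − T_eq = 94 − 84.8.

ΔT ≈ 9.2 K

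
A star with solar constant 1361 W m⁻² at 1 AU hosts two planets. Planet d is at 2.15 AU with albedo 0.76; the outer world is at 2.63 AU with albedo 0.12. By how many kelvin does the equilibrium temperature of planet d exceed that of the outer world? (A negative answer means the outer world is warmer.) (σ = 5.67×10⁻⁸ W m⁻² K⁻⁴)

T_eq = [S₀(1−A)/(4σd²)]^(1/4), so T ∝ (1−A)^(1/4) / √d.
T₁ = [1361×0.24/(4×5.67×10⁻⁸×2.15²)]^(1/4) = 132.86 K.
T₂ = [1361×0.88/(4×5.67×10⁻⁸×2.63²)]^(1/4) = 166.23 K.

ΔT ≈ -33.4 K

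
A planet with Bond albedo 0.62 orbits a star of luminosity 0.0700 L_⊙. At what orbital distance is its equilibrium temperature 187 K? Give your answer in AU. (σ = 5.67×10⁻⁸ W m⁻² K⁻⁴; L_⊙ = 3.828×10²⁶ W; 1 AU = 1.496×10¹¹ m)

d ≈ 0.361 AU

L = 0.0700 × 3.828×10²⁶ = 2.68×10²⁵ W.
From T_eq⁴ = L(1−A)/(16πσd²): d = √[L(1−A)/(16πσT_eq⁴)].
d = √[2.68×10²⁵ × 0.38 / (16π × 5.67×10⁻⁸ × (187)⁴)] = 5.41×10¹⁰ m = 0.361 AU.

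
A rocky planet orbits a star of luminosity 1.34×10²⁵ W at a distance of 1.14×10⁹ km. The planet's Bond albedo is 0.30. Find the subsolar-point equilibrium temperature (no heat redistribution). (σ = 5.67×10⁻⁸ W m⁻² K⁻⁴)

d = 1.14×10⁹ km = 1.14×10¹² m.
Flux: S = L/(4πd²) = 1.34×10²⁵/(4π×(1.14×10¹²)²) = 0.821 W m⁻².
At the subsolar point the surface absorbs S(1−A) and emits σT⁴ per unit area — no factor of 4, since only the local patch is in balance.
T = [0.821 × 0.70 / 5.67×10⁻⁸]^(1/4) = (1.01×10⁷)^(1/4) = 56.4 K.

T_ss ≈ 56.4 K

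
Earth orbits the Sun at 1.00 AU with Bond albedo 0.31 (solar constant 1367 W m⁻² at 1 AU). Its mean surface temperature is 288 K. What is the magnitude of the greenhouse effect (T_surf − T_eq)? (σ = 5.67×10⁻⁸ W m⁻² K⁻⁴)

ΔT ≈ 34.1 K

S = 1367/1.00² = 1367 W m⁻².
T_eq = [S(1−A)/(4σ)]^(1/4) = [1367×0.69/(4×5.67×10⁻⁸)]^(1/4) = 253.9 K.
ΔT = T_surf − T_eq = 288 − 253.9.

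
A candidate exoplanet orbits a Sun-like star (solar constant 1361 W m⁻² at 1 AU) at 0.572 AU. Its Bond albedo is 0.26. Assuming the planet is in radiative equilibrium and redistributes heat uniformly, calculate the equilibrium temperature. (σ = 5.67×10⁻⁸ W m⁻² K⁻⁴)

Flux at 0.572 AU: S = 1361/0.572² = 4160 W m⁻².
Energy balance: absorbed = emitted ⇒ πR²·S(1−A) = 4πR²·σT_eq⁴, so T_eq⁴ = S(1−A)/(4σ).
T_eq = [4160 × 0.74 / (4 × 5.67×10⁻⁸)]^(1/4) = (1.36×10¹⁰)^(1/4) = 341 K.

T_eq ≈ 341 K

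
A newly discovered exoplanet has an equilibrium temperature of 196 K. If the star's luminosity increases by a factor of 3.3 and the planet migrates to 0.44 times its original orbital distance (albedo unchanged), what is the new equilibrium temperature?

T_eq ≈ 398 K

T_eq ∝ L^(1/4) · d^(−1/2).
T′ = 196 × 3.3^(1/4) / 0.44^(1/2) = 398 K.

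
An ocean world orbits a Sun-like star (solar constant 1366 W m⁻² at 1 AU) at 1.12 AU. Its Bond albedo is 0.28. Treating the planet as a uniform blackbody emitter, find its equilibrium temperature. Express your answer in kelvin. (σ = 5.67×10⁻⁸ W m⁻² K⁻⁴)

Flux at 1.12 AU: S = 1366/1.12² = 1090 W m⁻².
Energy balance: absorbed = emitted ⇒ πR²·S(1−A) = 4πR²·σT_eq⁴, so T_eq⁴ = S(1−A)/(4σ).
T_eq = [1090 × 0.72 / (4 × 5.67×10⁻⁸)]^(1/4) = (3.46×10⁹)^(1/4) = 242 K.

T_eq ≈ 242 K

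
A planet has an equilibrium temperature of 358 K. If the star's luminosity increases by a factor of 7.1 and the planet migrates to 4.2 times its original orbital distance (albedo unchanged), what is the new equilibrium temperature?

T_eq ∝ L^(1/4) · d^(−1/2).
T′ = 358 × 7.1^(1/4) / 4.2^(1/2) = 285 K.

T_eq ≈ 285 K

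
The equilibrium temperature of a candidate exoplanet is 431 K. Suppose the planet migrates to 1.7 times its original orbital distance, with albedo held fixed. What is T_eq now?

T_eq ∝ L^(1/4) · d^(−1/2).
T′ = 431 / 1.7^(1/2) = 331 K.

T_eq ≈ 331 K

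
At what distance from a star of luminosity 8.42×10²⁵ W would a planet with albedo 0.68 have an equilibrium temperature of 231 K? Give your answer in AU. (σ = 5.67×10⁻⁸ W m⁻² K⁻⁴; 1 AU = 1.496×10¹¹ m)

d ≈ 0.385 AU

From T_eq⁴ = L(1−A)/(16πσd²): d = √[L(1−A)/(16πσT_eq⁴)].
d = √[8.42×10²⁵ × 0.32 / (16π × 5.67×10⁻⁸ × (231)⁴)] = 5.76×10¹⁰ m = 0.385 AU.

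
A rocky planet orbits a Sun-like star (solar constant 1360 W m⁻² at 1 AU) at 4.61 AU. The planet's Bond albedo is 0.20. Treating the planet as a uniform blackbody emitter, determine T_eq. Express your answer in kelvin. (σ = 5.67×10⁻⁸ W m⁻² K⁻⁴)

Flux at 4.61 AU: S = 1360/4.61² = 64.0 W m⁻².
Energy balance: absorbed = emitted ⇒ πR²·S(1−A) = 4πR²·σT_eq⁴, so T_eq⁴ = S(1−A)/(4σ).
T_eq = [64.0 × 0.80 / (4 × 5.67×10⁻⁸)]^(1/4) = (2.26×10⁸)^(1/4) = 123 K.

T_eq ≈ 123 K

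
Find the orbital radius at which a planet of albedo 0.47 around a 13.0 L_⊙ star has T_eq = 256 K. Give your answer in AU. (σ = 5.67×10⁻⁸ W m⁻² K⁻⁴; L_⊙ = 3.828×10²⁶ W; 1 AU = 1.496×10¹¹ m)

d ≈ 3.10 AU

L = 13.0 × 3.828×10²⁶ = 4.98×10²⁷ W.
From T_eq⁴ = L(1−A)/(16πσd²): d = √[L(1−A)/(16πσT_eq⁴)].
d = √[4.98×10²⁷ × 0.53 / (16π × 5.67×10⁻⁸ × (256)⁴)] = 4.64×10¹¹ m = 3.10 AU.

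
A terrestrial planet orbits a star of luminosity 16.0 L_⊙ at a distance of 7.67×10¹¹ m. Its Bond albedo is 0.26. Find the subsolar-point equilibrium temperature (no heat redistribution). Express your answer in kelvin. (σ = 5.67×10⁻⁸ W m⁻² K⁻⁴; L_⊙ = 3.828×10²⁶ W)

T_ss ≈ 322 K

L = 16.0 × 3.828×10²⁶ = 6.12×10²⁷ W.
Flux: S = L/(4πd²) = 6.12×10²⁷/(4π×(7.67×10¹¹)²) = 828 W m⁻².
At the subsolar point the surface absorbs S(1−A) and emits σT⁴ per unit area — no factor of 4, since only the local patch is in balance.
T = [828 × 0.74 / 5.67×10⁻⁸]^(1/4) = (1.08×10¹⁰)^(1/4) = 322 K.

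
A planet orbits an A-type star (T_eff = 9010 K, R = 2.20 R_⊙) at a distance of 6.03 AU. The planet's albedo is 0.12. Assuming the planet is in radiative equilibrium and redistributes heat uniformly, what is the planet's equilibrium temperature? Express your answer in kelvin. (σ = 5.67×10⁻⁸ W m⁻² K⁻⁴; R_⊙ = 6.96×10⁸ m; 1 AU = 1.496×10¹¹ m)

R_⋆ = 2.20 × 6.96×10⁸ = 1.53×10⁹ m.
d = 6.03 AU = 9.02×10¹¹ m.
L = 4πR_⋆²σT_⋆⁴ = 4π(1.53×10⁹)² × 5.67×10⁻⁸ × (9010)⁴ = 1.10×10²⁸ W.
S = L/(4πd²) = 1080 W m⁻².
Energy balance: absorbed = emitted ⇒ πR²·S(1−A) = 4πR²·σT_eq⁴, so T_eq⁴ = S(1−A)/(4σ).
T_eq = [1080 × 0.88 / (4 × 5.67×10⁻⁸)]^(1/4) = (4.18×10⁹)^(1/4) = 254 K.

T_eq ≈ 254 K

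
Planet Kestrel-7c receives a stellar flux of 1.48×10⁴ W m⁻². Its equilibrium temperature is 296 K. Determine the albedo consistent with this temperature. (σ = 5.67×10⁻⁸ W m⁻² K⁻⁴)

From T_eq⁴ = S(1−A)/(4σ): 1−A = 4σT_eq⁴/S.
1−A = 4 × 5.67×10⁻⁸ × (296)⁴ / 1.48×10⁴ = 0.118.

A ≈ 0.88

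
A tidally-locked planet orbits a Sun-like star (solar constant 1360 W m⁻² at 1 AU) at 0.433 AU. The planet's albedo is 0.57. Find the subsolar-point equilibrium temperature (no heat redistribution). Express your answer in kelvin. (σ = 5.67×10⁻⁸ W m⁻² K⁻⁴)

T_ss ≈ 484 K

Flux at 0.433 AU: S = 1360/0.433² = 7250 W m⁻².
At the subsolar point the surface absorbs S(1−A) and emits σT⁴ per unit area — no factor of 4, since only the local patch is in balance.
T = [7250 × 0.43 / 5.67×10⁻⁸]^(1/4) = (5.50×10¹⁰)^(1/4) = 484 K.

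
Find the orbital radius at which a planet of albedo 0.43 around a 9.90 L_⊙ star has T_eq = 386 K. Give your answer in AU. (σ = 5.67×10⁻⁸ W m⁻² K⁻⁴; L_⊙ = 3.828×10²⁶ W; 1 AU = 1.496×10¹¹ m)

d ≈ 1.24 AU

L = 9.90 × 3.828×10²⁶ = 3.79×10²⁷ W.
From T_eq⁴ = L(1−A)/(16πσd²): d = √[L(1−A)/(16πσT_eq⁴)].
d = √[3.79×10²⁷ × 0.57 / (16π × 5.67×10⁻⁸ × (386)⁴)] = 1.85×10¹¹ m = 1.24 AU.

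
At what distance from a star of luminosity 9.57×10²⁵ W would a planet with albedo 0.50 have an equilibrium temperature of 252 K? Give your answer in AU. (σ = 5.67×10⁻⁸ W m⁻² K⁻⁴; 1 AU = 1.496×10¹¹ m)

From T_eq⁴ = L(1−A)/(16πσd²): d = √[L(1−A)/(16πσT_eq⁴)].
d = √[9.57×10²⁵ × 0.50 / (16π × 5.67×10⁻⁸ × (252)⁴)] = 6.45×10¹⁰ m = 0.431 AU.

d ≈ 0.431 AU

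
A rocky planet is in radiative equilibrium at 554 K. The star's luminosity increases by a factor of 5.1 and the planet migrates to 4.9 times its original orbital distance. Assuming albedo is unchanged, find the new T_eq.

T_eq ∝ L^(1/4) · d^(−1/2).
T′ = 554 × 5.1^(1/4) / 4.9^(1/2) = 376 K.

T_eq ≈ 376 K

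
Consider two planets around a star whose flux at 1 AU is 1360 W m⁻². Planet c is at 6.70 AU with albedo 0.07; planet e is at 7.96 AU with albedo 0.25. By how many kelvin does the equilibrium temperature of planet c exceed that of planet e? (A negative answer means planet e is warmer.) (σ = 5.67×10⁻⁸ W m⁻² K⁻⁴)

ΔT ≈ 13.8 K

T_eq = [S₀(1−A)/(4σd²)]^(1/4), so T ∝ (1−A)^(1/4) / √d.
T₁ = [1360×0.93/(4×5.67×10⁻⁸×6.70²)]^(1/4) = 105.57 K.
T₂ = [1360×0.75/(4×5.67×10⁻⁸×7.96²)]^(1/4) = 91.79 K.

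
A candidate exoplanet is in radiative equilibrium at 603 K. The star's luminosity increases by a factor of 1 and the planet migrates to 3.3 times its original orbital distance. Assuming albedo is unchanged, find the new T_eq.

T_eq ≈ 332 K

T_eq ∝ L^(1/4) · d^(−1/2).
T′ = 603 × 1^(1/4) / 3.3^(1/2) = 332 K.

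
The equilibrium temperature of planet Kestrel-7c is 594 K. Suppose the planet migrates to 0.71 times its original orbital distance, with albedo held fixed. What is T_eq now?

T_eq ≈ 705 K

T_eq ∝ L^(1/4) · d^(−1/2).
T′ = 594 / 0.71^(1/2) = 705 K.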